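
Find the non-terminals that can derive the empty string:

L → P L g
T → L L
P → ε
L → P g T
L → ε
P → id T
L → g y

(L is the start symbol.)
{ 'L', 'P', 'T' }

A non-terminal is nullable if it can derive ε (the empty string): either it has an ε-production, or it has a production whose right-hand side consists entirely of nullable non-terminals.

ε-productions: P → ε, L → ε
So P, L are immediately nullable.
T → L L: every symbol on the right is nullable, so T is nullable too.
Every non-terminal is now nullable.
Nullable = { 'L', 'P', 'T' }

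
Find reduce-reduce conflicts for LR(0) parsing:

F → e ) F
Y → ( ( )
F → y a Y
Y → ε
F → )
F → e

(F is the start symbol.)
No reduce-reduce conflicts

A reduce-reduce conflict occurs when an LR(0) state has two complete items [A → α .] and [B → β .] — both call for a reduction, and with no lookahead the parser cannot choose between them.

Augment with F' → F and build the canonical LR(0) collection (I0 = CLOSURE({[F' → . F]}), then GOTO on every symbol after a dot until no new states appear). It has 12 states:
  I0: { [F → . )], [F → . e ) F], [F → . e], [F → . y a Y], [F' → . F] }  — shift
  I1: { [F → ) .] }  — reduce
  I2: { [F' → F .] }  — accept
  I3: { [F → e . ) F], [F → e .] }  — shift, reduce
  I4: { [F → y . a Y] }  — shift
  I5: { [F → y a . Y], [Y → . ( ( )], [Y → .] }  — shift, reduce
  I6: { [Y → ( . ( )] }  — shift
  I7: { [F → y a Y .] }  — reduce
  I8: { [Y → ( ( . )] }  — shift
  I9: { [Y → ( ( ) .] }  — reduce
  I10: { [F → . )], [F → . e ) F], [F → . e], [F → . y a Y], [F → e ) . F] }  — shift
  I11: { [F → e ) F .] }  — reduce

No state contains more than one complete item.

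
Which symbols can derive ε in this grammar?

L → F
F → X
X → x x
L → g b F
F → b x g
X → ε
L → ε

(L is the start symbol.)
{ 'F', 'L', 'X' }

ε-productions: X → ε, L → ε
So X, L are immediately nullable.
F → X: every symbol on the right is nullable, so F is nullable too.
Every non-terminal is now nullable.
Nullable = { 'F', 'L', 'X' }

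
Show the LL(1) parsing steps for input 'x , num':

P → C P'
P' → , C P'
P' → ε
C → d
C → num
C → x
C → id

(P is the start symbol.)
Stack is shown with the top on the left.

Stack     Input      Action
---------------------------
P $       x , num $  output P → C P'
C P' $    x , num $  output C → x
x P' $    x , num $  match 'x'
P' $      , num $    output P' → , C P'
, C P' $  , num $    match ','
C P' $    num $      output C → num
num P' $  num $      match 'num'
P' $      $          output P' → ε
$         $          accept

The string is accepted.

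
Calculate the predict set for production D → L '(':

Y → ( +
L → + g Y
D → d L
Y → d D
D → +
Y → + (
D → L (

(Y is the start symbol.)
{ '+' }

PREDICT(D → L '(') = (FIRST(RHS) \ {ε}) ∪ (FOLLOW(D) if ε ∈ FIRST(RHS), i.e. RHS ⇒* ε)
FIRST(L) = { '+' }
FIRST(L '(') = { '+' }
ε ∉ FIRST(L '('), so FOLLOW(D) is not added.
PREDICT(D → L '(') = { '+' }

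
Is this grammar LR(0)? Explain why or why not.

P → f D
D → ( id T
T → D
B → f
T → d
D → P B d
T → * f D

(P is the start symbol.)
A grammar is LR(0) if no state in the canonical LR(0) collection has:
  - both a shift item (dot before a terminal) and a complete item (shift-reduce conflict), or
  - two or more complete items (reduce-reduce conflict; the accept item [P' → P .] counts as a complete item here).

Augment with P' → P and build the canonical LR(0) collection (I0 = CLOSURE({[P' → . P]}), then GOTO on every symbol after a dot until no new states appear). It has 16 states:
  I0: { [P → . f D], [P' → . P] }  — shift
  I1: { [P' → P .] }  — accept
  I2: { [D → . ( id T], [D → . P B d], [P → . f D], [P → f . D] }  — shift
  I3: { [D → ( . id T] }  — shift
  I4: { [P → f D .] }  — reduce
  I5: { [B → . f], [D → P . B d] }  — shift
  I6: { [D → P B . d] }  — shift
  I7: { [B → f .] }  — reduce
  I8: { [D → P B d .] }  — reduce
  I9: { [D → ( id . T], [D → . ( id T], [D → . P B d], [P → . f D], [T → . * f D], [T → . D], [T → . d] }  — shift
  I10: { [T → * . f D] }  — shift
  I11: { [T → D .] }  — reduce
  I12: { [D → ( id T .] }  — reduce
  I13: { [T → d .] }  — reduce
  I14: { [D → . ( id T], [D → . P B d], [P → . f D], [T → * f . D] }  — shift
  I15: { [T → * f D .] }  — reduce

Every state is either a pure shift/goto state or contains exactly one complete item and nothing to shift — no conflicts. The grammar is LR(0).

Answer: Yes, the grammar is LR(0)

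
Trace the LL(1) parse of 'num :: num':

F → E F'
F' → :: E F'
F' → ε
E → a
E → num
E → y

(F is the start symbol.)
Stack is shown with the top on the left.

Stack      Input         Action
-------------------------------
F $        num :: num $  output F → E F'
E F' $     num :: num $  output E → num
num F' $   num :: num $  match 'num'
F' $       :: num $      output F' → :: E F'
:: E F' $  :: num $      match '::'
E F' $     num $         output E → num
num F' $   num $         match 'num'
F' $       $             output F' → ε
$          $             accept

The string is accepted.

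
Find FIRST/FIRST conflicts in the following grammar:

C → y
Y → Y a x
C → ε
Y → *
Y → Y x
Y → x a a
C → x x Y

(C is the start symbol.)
A FIRST/FIRST conflict occurs when two productions N → α and N → β for the same non-terminal have FIRST(α) ∩ FIRST(β) ≠ ∅ (with ε ∈ FIRST of a nullable right-hand side, so two nullable alternatives also conflict).

FIRST sets of the non-terminals at (or reachable through a nullable prefix from) the front of some alternative:
  FIRST(Y) = { '*', 'x' }

Productions for C:
  C → y: FIRST = { 'y' }
  C → ε: FIRST = { ε }
  C → x x Y: FIRST = { 'x' }
Productions for Y:
  Y → Y a x: FIRST = { '*', 'x' }
  Y → *: FIRST = { '*' }
  Y → Y x: FIRST = { '*', 'x' }
  Y → x a a: FIRST = { 'x' }

Conflict for Y: Y → Y a x and Y → *
  Overlap: { '*' }
Conflict for Y: Y → Y a x and Y → Y x
  Overlap: { '*', 'x' }
Conflict for Y: Y → Y a x and Y → x a a
  Overlap: { 'x' }
Conflict for Y: Y → * and Y → Y x
  Overlap: { '*' }
Conflict for Y: Y → Y x and Y → x a a
  Overlap: { 'x' }

Answer: Yes. Y → Y a x / Y → '*' on { '*' }; Y → Y a x / Y → Y x on { '*', 'x' }; Y → Y a x / Y → x a a on { 'x' }; Y → '*' / Y → Y x on { '*' }; Y → Y x / Y → x a a on { 'x' }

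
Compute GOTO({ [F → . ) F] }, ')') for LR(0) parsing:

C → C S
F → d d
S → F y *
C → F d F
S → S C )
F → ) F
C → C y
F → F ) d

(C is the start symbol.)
{ [F → ) . F], [F → . ) F], [F → . F ) d], [F → . d d] }

GOTO(I, ')') = CLOSURE({ [A → αX.β] : [A → α.Xβ] ∈ I, X = ')' })

Items with dot before ')', with the dot advanced:
  [F → . ) F] → [F → ) . F]
Closure of the advanced items:
  [F → ) . F] has the dot before F: add [F → . d d], [F → . ) F], [F → . F ) d]

GOTO = { [F → ) . F], [F → . ) F], [F → . F ) d], [F → . d d] }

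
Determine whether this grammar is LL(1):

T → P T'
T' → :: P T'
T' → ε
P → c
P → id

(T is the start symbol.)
Yes, the grammar is LL(1).

A grammar is LL(1) if for each non-terminal N with multiple productions, the predict sets of those productions are pairwise disjoint, where PREDICT(N → α) = (FIRST(α) \ {ε}) ∪ (FOLLOW(N) if α ⇒* ε).

Relevant sets:
  FOLLOW(T') = { $ }

For T':
  PREDICT(T' → :: P T') = { '::' }
  PREDICT(T' → ε) = { $ }
For P:
  PREDICT(P → c) = { 'c' }
  PREDICT(P → id) = { 'id' }
T has a single production, so nothing to check there.

All predict sets are disjoint. The grammar IS LL(1).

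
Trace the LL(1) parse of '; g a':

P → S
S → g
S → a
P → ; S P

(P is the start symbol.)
LL(1) parsing maintains a stack (initially the start symbol over $) and the input. At each step: if the stack top is a terminal, match it against the current input token; if it is a non-terminal N, replace it with the RHS of M[N, lookahead] (the unique production whose predict set contains the lookahead).

Stack is shown with the top on the left.

Stack    Input    Action
------------------------
P $      ; g a $  output P → ; S P
; S P $  ; g a $  match ';'
S P $    g a $    output S → g
g P $    g a $    match 'g'
P $      a $      output P → S
S $      a $      output S → a
a $      a $      match 'a'
$        $        accept

The string is accepted.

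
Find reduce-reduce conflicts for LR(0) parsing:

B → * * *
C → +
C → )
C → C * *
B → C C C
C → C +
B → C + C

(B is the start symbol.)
Yes — I7: [C → + .] vs [C → C + .]; I9: [C → + .] vs [C → C + .]

A reduce-reduce conflict occurs when an LR(0) state has two complete items [A → α .] and [B → β .] — both call for a reduction, and with no lookahead the parser cannot choose between them.

Augment with B' → B and build the canonical LR(0) collection (I0 = CLOSURE({[B' → . B]}), then GOTO on every symbol after a dot until no new states appear). It has 16 states:
  I0: { [B → . * * *], [B → . C + C], [B → . C C C], [B' → . B], [C → . )], [C → . +], [C → . C * *], [C → . C +] }  — shift
  I1: { [C → ) .] }  — reduce
  I2: { [B → * . * *] }  — shift
  I3: { [C → + .] }  — reduce
  I4: { [B' → B .] }  — accept
  I5: { [B → C . + C], [B → C . C C], [C → . )], [C → . +], [C → . C * *], [C → . C +], [C → C . * *], [C → C . +] }  — shift
  I6: { [C → C * . *] }  — shift
  I7: { [B → C + . C], [C → + .], [C → . )], [C → . +], [C → . C * *], [C → . C +], [C → C + .] }  — shift, 2 reduces
  I8: { [B → C C . C], [C → . )], [C → . +], [C → . C * *], [C → . C +], [C → C . * *], [C → C . +] }  — shift
  I9: { [C → + .], [C → C + .] }  — 2 reduces
  I10: { [B → C C C .], [C → C . * *], [C → C . +] }  — shift, reduce
  I11: { [C → C + .] }  — reduce
  I12: { [B → C + C .], [C → C . * *], [C → C . +] }  — shift, reduce
  I13: { [C → C * * .] }  — reduce
  I14: { [B → * * . *] }  — shift
  I15: { [B → * * * .] }  — reduce

I7 contains complete items [C → + .], [C → C + .] — reduce-reduce conflict.
I9 contains complete items [C → + .], [C → C + .] — reduce-reduce conflict.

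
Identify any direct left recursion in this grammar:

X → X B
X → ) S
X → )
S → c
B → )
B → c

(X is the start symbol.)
Yes, X is left-recursive

Direct left recursion occurs when N → N α for some non-terminal N (the right-hand side begins with the left-hand side itself).

X → X B: LEFT RECURSIVE (starts with X)
X → ) S: starts with ')'
X → ): starts with ')'
S → c: starts with c
B → ): starts with ')'
B → c: starts with c

The grammar has direct left recursion on: X.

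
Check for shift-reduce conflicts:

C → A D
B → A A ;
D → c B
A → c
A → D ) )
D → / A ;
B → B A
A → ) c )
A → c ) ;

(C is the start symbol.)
Yes — I6: [A → c .] vs [A → . ) c )]; I9: [D → c B .] vs [A → . ) c )]

Augment with C' → C and build the canonical LR(0) collection (I0 = CLOSURE({[C' → . C]}), then GOTO on every symbol after a dot until no new states appear). It has 22 states:
  I0: { [A → . ) c )], [A → . D ) )], [A → . c ) ;], [A → . c], [C → . A D], [C' → . C], [D → . / A ;], [D → . c B] }  — shift
  I1: { [A → ) . c )] }  — shift
  I2: { [A → . ) c )], [A → . D ) )], [A → . c ) ;], [A → . c], [D → . / A ;], [D → . c B], [D → / . A ;] }  — shift
  I3: { [C → A . D], [D → . / A ;], [D → . c B] }  — shift
  I4: { [C' → C .] }  — accept
  I5: { [A → D . ) )] }  — shift
  I6: { [A → . ) c )], [A → . D ) )], [A → . c ) ;], [A → . c], [A → c . ) ;], [A → c .], [B → . A A ;], [B → . B A], [D → . / A ;], [D → . c B], [D → c . B] }  — shift, reduce
  I7: { [A → ) . c )], [A → c ) . ;] }  — shift
  I8: { [A → . ) c )], [A → . D ) )], [A → . c ) ;], [A → . c], [B → A . A ;], [D → . / A ;], [D → . c B] }  — shift
  I9: { [A → . ) c )], [A → . D ) )], [A → . c ) ;], [A → . c], [B → B . A], [D → . / A ;], [D → . c B], [D → c B .] }  — shift, reduce
  I10: { [B → B A .] }  — reduce
  I11: { [B → A A . ;] }  — shift
  I12: { [B → A A ; .] }  — reduce
  I13: { [A → c ) ; .] }  — reduce
  I14: { [A → ) c . )] }  — shift
  I15: { [A → ) c ) .] }  — reduce
  I16: { [A → D ) . )] }  — shift
  I17: { [A → D ) ) .] }  — reduce
  I18: { [C → A D .] }  — reduce
  I19: { [A → . ) c )], [A → . D ) )], [A → . c ) ;], [A → . c], [B → . A A ;], [B → . B A], [D → . / A ;], [D → . c B], [D → c . B] }  — shift
  I20: { [D → / A . ;] }  — shift
  I21: { [D → / A ; .] }  — reduce

I6 contains reduce item [A → c .] and shift items [A → . ) c )], [A → . c], [A → . c ) ;], [A → c . ) ;], [D → . / A ;], [D → . c B] — shift-reduce conflict.
I9 contains reduce item [D → c B .] and shift items [A → . ) c )], [A → . c], [A → . c ) ;], [D → . / A ;], [D → . c B] — shift-reduce conflict.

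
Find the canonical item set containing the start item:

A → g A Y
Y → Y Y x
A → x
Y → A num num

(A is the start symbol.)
First, augment the grammar with A' → A
I₀ = CLOSURE({ [A' → . A] }):
  [A' → . A] has the dot before A: add [A → . g A Y], [A → . x]
No further items can be added.

I₀ = { [A → . g A Y], [A → . x], [A' → . A] }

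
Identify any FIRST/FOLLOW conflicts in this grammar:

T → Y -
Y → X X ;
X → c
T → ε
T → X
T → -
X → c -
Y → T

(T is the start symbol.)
A FIRST/FOLLOW conflict occurs when a non-terminal N has a nullable alternative N → β (β ⇒* ε) and another alternative N → α with FIRST(α) ∩ FOLLOW(N) ≠ ∅: on such a lookahead the parser cannot decide between expanding α and letting N vanish via β.

Nullable non-terminals: T, Y.
FIRST sets used below: FIRST(Y) = { '-', 'c', ε }, FIRST(X) = { 'c' }, FIRST(T) = { '-', 'c', ε }

T: nullable alternative(s) T → ε; FOLLOW(T) = { $, '-' }
  T → Y -: FIRST \ {ε} = { '-', 'c' } — overlaps FOLLOW(T) on { '-' }: CONFLICT
  T → ε: FIRST \ {ε} = { } — this is the only nullable alternative, skip
  T → X: FIRST \ {ε} = { 'c' } — disjoint from FOLLOW(T)
  T → -: FIRST \ {ε} = { '-' } — overlaps FOLLOW(T) on { '-' }: CONFLICT

Y: nullable alternative(s) Y → T; FOLLOW(Y) = { '-' }
  Y → X X ;: FIRST \ {ε} = { 'c' } — disjoint from FOLLOW(Y)
  Y → T: FIRST \ {ε} = { '-', 'c' } — this is the only nullable alternative, skip

X has no nullable alternative, so no FIRST/FOLLOW check is needed there.

So the grammar has 2 FIRST/FOLLOW conflicts (marked CONFLICT above).

Answer: Yes. T → Y '-' with FOLLOW(T) on { '-' }; T → '-' with FOLLOW(T) on { '-' }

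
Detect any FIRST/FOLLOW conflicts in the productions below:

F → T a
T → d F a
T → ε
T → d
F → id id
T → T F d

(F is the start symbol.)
A FIRST/FOLLOW conflict occurs when a non-terminal N has a nullable alternative N → β (β ⇒* ε) and another alternative N → α with FIRST(α) ∩ FOLLOW(N) ≠ ∅: on such a lookahead the parser cannot decide between expanding α and letting N vanish via β.

Nullable non-terminals: T.
FIRST sets used below: FIRST(T) = { 'a', 'd', 'id', ε }, FIRST(F) = { 'a', 'd', 'id' }

T: nullable alternative(s) T → ε; FOLLOW(T) = { 'a', 'd', 'id' }
  T → d F a: FIRST \ {ε} = { 'd' } — overlaps FOLLOW(T) on { 'd' }: CONFLICT
  T → ε: FIRST \ {ε} = { } — this is the only nullable alternative, skip
  T → d: FIRST \ {ε} = { 'd' } — overlaps FOLLOW(T) on { 'd' }: CONFLICT
  T → T F d: FIRST \ {ε} = { 'a', 'd', 'id' } — overlaps FOLLOW(T) on { 'a', 'd', 'id' }: CONFLICT

F has no nullable alternative, so no FIRST/FOLLOW check is needed there.

So the grammar has 3 FIRST/FOLLOW conflicts (marked CONFLICT above).

Answer: Yes. T → d F a with FOLLOW(T) on { 'd' }; T → d with FOLLOW(T) on { 'd' }; T → T F d with FOLLOW(T) on { 'a', 'd', 'id' }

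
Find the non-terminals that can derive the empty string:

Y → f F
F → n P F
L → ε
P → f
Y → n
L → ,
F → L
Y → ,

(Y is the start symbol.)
{ 'F', 'L' }

ε-productions: L → ε
So L is immediately nullable.
F → L: every symbol on the right is nullable, so F is nullable too.
No further non-terminal can be added: every production for the remaining non-terminals contains a terminal or a non-nullable non-terminal.
Nullable = { 'F', 'L' }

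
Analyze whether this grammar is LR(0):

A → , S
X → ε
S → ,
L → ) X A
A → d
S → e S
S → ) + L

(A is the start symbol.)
Augment with A' → A and build the canonical LR(0) collection (I0 = CLOSURE({[A' → . A]}), then GOTO on every symbol after a dot until no new states appear). It has 14 states:
  I0: { [A → . , S], [A → . d], [A' → . A] }  — shift
  I1: { [A → , . S], [S → . ) + L], [S → . ,], [S → . e S] }  — shift
  I2: { [A' → A .] }  — accept
  I3: { [A → d .] }  — reduce
  I4: { [S → ) . + L] }  — shift
  I5: { [S → , .] }  — reduce
  I6: { [A → , S .] }  — reduce
  I7: { [S → . ) + L], [S → . ,], [S → . e S], [S → e . S] }  — shift
  I8: { [S → e S .] }  — reduce
  I9: { [L → . ) X A], [S → ) + . L] }  — shift
  I10: { [L → ) . X A], [X → .] }  — reduce
  I11: { [S → ) + L .] }  — reduce
  I12: { [A → . , S], [A → . d], [L → ) X . A] }  — shift
  I13: { [L → ) X A .] }  — reduce

Every state is either a pure shift/goto state or contains exactly one complete item and nothing to shift — no conflicts. The grammar is LR(0).

Answer: Yes, the grammar is LR(0)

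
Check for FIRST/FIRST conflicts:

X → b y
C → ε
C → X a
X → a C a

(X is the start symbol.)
No FIRST/FIRST conflicts.

FIRST sets of the non-terminals at (or reachable through a nullable prefix from) the front of some alternative:
  FIRST(X) = { 'a', 'b' }

Productions for X:
  X → b y: FIRST = { 'b' }
  X → a C a: FIRST = { 'a' }
Productions for C:
  C → ε: FIRST = { ε }
  C → X a: FIRST = { 'a', 'b' }

All alternatives of each non-terminal have pairwise disjoint FIRST sets.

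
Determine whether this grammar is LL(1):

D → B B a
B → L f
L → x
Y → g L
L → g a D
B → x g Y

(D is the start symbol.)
A grammar is LL(1) if for each non-terminal N with multiple productions, the predict sets of those productions are pairwise disjoint, where PREDICT(N → α) = (FIRST(α) \ {ε}) ∪ (FOLLOW(N) if α ⇒* ε).

Relevant sets:
  FIRST(L) = { 'g', 'x' }

For B:
  PREDICT(B → L f) = { 'g', 'x' }
  PREDICT(B → x g Y) = { 'x' }
For L:
  PREDICT(L → x) = { 'x' }
  PREDICT(L → g a D) = { 'g' }
D, Y have a single production, so nothing to check there.

Conflict found: Predict set conflict for B: { 'x' }
The grammar is NOT LL(1).

Answer: No. Predict set conflict for B: { 'x' }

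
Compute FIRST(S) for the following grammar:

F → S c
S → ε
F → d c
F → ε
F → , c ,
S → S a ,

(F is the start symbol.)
{ 'a', ε }

To compute FIRST(S), examine every production with S on the left-hand side, reading each right-hand side left to right until a non-nullable symbol is reached.

From S → ε:
  - ε-production, so ε ∈ FIRST(S)
From S → S a ,:
  - S is the symbol being defined: contributes nothing new
    S is nullable, so continue to the next symbol
  - a is a terminal: add 'a' and stop

Collecting: FIRST(S) = { 'a', ε }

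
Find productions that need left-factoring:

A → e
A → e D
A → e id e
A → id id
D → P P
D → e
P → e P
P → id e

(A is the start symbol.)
Left-factoring is needed when two productions for the same non-terminal
share a common prefix on the right-hand side.

Productions for A:
  A → e
  A → e D
  A → e id e
  A → id id
Productions for D:
  D → P P
  D → e
Productions for P:
  P → e P
  P → id e

Found common prefix 'e' in productions for A

Answer: Yes, A has productions with common prefix 'e'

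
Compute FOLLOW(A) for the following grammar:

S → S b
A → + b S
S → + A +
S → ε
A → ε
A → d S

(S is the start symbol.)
{ '+' }

To compute FOLLOW(A), find every occurrence of A on a right-hand side N → α A β: add FIRST(β) \ {ε}, and if β is empty or nullable also add FOLLOW(N). Iterate to a fixed point.

In S → + A +: A is followed by '+', add FIRST('+') \ {ε} = { '+' }

Taking the union: FOLLOW(A) = { '+' }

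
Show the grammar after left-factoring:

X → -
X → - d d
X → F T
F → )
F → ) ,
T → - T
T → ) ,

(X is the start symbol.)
Left-factoring transforms A → αβ₁ | αβ₂ into A → αA' and A' → β₁ | β₂
(α is the longest common prefix among the alternatives). Repeat until
no nonterminal has two alternatives with a common prefix.

Round 1: X has alternatives sharing prefix '-'. Introduce X': X → - X'
  Add: X' → ε
  Add: X' → d d

Round 2: F has alternatives sharing prefix ')'. Introduce F': F → ) F'
  Add: F' → ε
  Add: F' → ,

No remaining common prefixes — done.

Resulting grammar:
X → - X'
X' → ε
X' → d d
X → F T
F → ) F'
F' → ε
F' → ,
T → - T
T → ) ,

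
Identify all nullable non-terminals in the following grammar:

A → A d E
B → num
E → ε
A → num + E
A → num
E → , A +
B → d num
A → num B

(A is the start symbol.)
A non-terminal is nullable if it can derive ε (the empty string): either it has an ε-production, or it has a production whose right-hand side consists entirely of nullable non-terminals.

ε-productions: E → ε
So E is immediately nullable.
No further non-terminal can be added: every production for the remaining non-terminals contains a terminal or a non-nullable non-terminal.
Nullable = { 'E' }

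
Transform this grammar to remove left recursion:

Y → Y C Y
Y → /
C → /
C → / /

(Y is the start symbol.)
Y → / Y'
Y' → C Y Y'
Y' → ε
C → /
C → / /

Y is directly left-recursive. The standard transformation for
  A → A α₁ | ... | A α_m | β₁ | ... | β_n
is
  A  → β₁ A' | ... | β_n A'
  A' → α₁ A' | ... | α_m A' | ε

Y → / becomes Y → / Y'
Y → Y C Y becomes Y' → C Y Y'
Add Y' → ε

Productions for other non-terminals are unchanged:
  C → /
  C → / /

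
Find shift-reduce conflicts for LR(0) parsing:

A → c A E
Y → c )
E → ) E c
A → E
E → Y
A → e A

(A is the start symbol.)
Yes — I8: [Y → c ) .] vs [E → . ) E c]

Augment with A' → A and build the canonical LR(0) collection (I0 = CLOSURE({[A' → . A]}), then GOTO on every symbol after a dot until no new states appear). It has 15 states:
  I0: { [A → . E], [A → . c A E], [A → . e A], [A' → . A], [E → . ) E c], [E → . Y], [Y → . c )] }  — shift
  I1: { [E → ) . E c], [E → . ) E c], [E → . Y], [Y → . c )] }  — shift
  I2: { [A' → A .] }  — accept
  I3: { [A → E .] }  — reduce
  I4: { [E → Y .] }  — reduce
  I5: { [A → . E], [A → . c A E], [A → . e A], [A → c . A E], [E → . ) E c], [E → . Y], [Y → . c )], [Y → c . )] }  — shift
  I6: { [A → . E], [A → . c A E], [A → . e A], [A → e . A], [E → . ) E c], [E → . Y], [Y → . c )] }  — shift
  I7: { [A → e A .] }  — reduce
  I8: { [E → ) . E c], [E → . ) E c], [E → . Y], [Y → . c )], [Y → c ) .] }  — shift, reduce
  I9: { [A → c A . E], [E → . ) E c], [E → . Y], [Y → . c )] }  — shift
  I10: { [A → c A E .] }  — reduce
  I11: { [Y → c . )] }  — shift
  I12: { [Y → c ) .] }  — reduce
  I13: { [E → ) E . c] }  — shift
  I14: { [E → ) E c .] }  — reduce

I8 contains reduce item [Y → c ) .] and shift items [E → . ) E c], [Y → . c )] — shift-reduce conflict.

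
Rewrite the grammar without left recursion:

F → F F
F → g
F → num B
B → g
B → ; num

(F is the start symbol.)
F is directly left-recursive. The standard transformation for
  A → A α₁ | ... | A α_m | β₁ | ... | β_n
is
  A  → β₁ A' | ... | β_n A'
  A' → α₁ A' | ... | α_m A' | ε

F → g becomes F → g F'
F → num B becomes F → num B F'
F → F F becomes F' → F F'
Add F' → ε

Productions for other non-terminals are unchanged:
  B → g
  B → ; num

Resulting grammar:
F → g F'
F → num B F'
F' → F F'
F' → ε
B → g
B → ; num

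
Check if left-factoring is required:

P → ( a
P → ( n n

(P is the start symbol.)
Left-factoring is needed when two productions for the same non-terminal
share a common prefix on the right-hand side.

Productions for P:
  P → ( a
  P → ( n n

Found common prefix '(' in productions for P

Answer: Yes, P has productions with common prefix '('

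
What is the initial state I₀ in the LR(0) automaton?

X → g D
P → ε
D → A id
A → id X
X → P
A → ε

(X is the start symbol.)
{ [P → .], [X → . P], [X → . g D], [X' → . X] }

First, augment the grammar with X' → X
I₀ = CLOSURE({ [X' → . X] }):
  [X' → . X] has the dot before X: add [X → . g D], [X → . P]
  [X → . P] has the dot before P: add [P → .]
No further items can be added.

I₀ = { [P → .], [X → . P], [X → . g D], [X' → . X] }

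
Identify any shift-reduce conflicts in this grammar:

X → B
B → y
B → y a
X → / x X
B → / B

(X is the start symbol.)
A shift-reduce conflict occurs when an LR(0) state has both:
  - a complete (reduce) item [A → α .] (dot at the end), and
  - a shift item [B → β . c γ] (dot before a terminal).

Augment with X' → X and build the canonical LR(0) collection (I0 = CLOSURE({[X' → . X]}), then GOTO on every symbol after a dot until no new states appear). It has 10 states:
  I0: { [B → . / B], [B → . y a], [B → . y], [X → . / x X], [X → . B], [X' → . X] }  — shift
  I1: { [B → . / B], [B → . y a], [B → . y], [B → / . B], [X → / . x X] }  — shift
  I2: { [X → B .] }  — reduce
  I3: { [X' → X .] }  — accept
  I4: { [B → y . a], [B → y .] }  — shift, reduce
  I5: { [B → y a .] }  — reduce
  I6: { [B → . / B], [B → . y a], [B → . y], [B → / . B] }  — shift
  I7: { [B → / B .] }  — reduce
  I8: { [B → . / B], [B → . y a], [B → . y], [X → . / x X], [X → . B], [X → / x . X] }  — shift
  I9: { [X → / x X .] }  — reduce

I4 contains reduce item [B → y .] and shift item [B → y . a] — shift-reduce conflict.

Answer: Yes — I4: [B → y .] vs [B → y . a]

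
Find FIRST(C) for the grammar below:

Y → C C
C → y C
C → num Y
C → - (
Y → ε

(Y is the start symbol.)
{ '-', 'num', 'y' }

To compute FIRST(C), examine every production with C on the left-hand side, reading each right-hand side left to right until a non-nullable symbol is reached.

From C → y C:
  - y is a terminal: add 'y' and stop
From C → num Y:
  - num is a terminal: add 'num' and stop
From C → - (:
  - '-' is a terminal: add '-' and stop

Collecting: FIRST(C) = { '-', 'num', 'y' }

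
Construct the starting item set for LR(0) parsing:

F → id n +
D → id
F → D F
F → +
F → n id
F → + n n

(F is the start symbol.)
{ [D → . id], [F → . + n n], [F → . +], [F → . D F], [F → . id n +], [F → . n id], [F' → . F] }

First, augment the grammar with F' → F
I₀ = CLOSURE({ [F' → . F] }):
  [F' → . F] has the dot before F: add [F → . id n +], [F → . D F], [F → . +], [F → . n id], [F → . + n n]
  [F → . D F] has the dot before D: add [D → . id]
No further items can be added.

I₀ = { [D → . id], [F → . + n n], [F → . +], [F → . D F], [F → . id n +], [F → . n id], [F' → . F] }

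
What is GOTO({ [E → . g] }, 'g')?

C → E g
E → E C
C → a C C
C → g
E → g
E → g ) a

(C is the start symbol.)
GOTO(I, 'g') = CLOSURE({ [A → αX.β] : [A → α.Xβ] ∈ I, X = 'g' })

Items with dot before 'g', with the dot advanced:
  [E → . g] → [E → g .]
Closure adds nothing (no advanced item has the dot before a non-terminal).

GOTO = { [E → g .] }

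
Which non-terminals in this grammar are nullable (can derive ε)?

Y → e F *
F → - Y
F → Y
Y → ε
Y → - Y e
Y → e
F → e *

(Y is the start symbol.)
{ 'F', 'Y' }

A non-terminal is nullable if it can derive ε (the empty string): either it has an ε-production, or it has a production whose right-hand side consists entirely of nullable non-terminals.

ε-productions: Y → ε
So Y is immediately nullable.
F → Y: every symbol on the right is nullable, so F is nullable too.
Every non-terminal is now nullable.
Nullable = { 'F', 'Y' }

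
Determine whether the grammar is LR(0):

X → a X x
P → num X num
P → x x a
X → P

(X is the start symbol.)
Yes, the grammar is LR(0)

Augment with X' → X and build the canonical LR(0) collection (I0 = CLOSURE({[X' → . X]}), then GOTO on every symbol after a dot until no new states appear). It has 12 states:
  I0: { [P → . num X num], [P → . x x a], [X → . P], [X → . a X x], [X' → . X] }  — shift
  I1: { [X → P .] }  — reduce
  I2: { [X' → X .] }  — accept
  I3: { [P → . num X num], [P → . x x a], [X → . P], [X → . a X x], [X → a . X x] }  — shift
  I4: { [P → . num X num], [P → . x x a], [P → num . X num], [X → . P], [X → . a X x] }  — shift
  I5: { [P → x . x a] }  — shift
  I6: { [P → x x . a] }  — shift
  I7: { [P → x x a .] }  — reduce
  I8: { [P → num X . num] }  — shift
  I9: { [P → num X num .] }  — reduce
  I10: { [X → a X . x] }  — shift
  I11: { [X → a X x .] }  — reduce

Every state is either a pure shift/goto state or contains exactly one complete item and nothing to shift — no conflicts. The grammar is LR(0).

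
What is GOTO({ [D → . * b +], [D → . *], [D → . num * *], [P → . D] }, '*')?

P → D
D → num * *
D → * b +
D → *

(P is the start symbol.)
GOTO(I, '*') = CLOSURE({ [A → αX.β] : [A → α.Xβ] ∈ I, X = '*' })

Items with dot before '*', with the dot advanced:
  [D → . *] → [D → * .]
  [D → . * b +] → [D → * . b +]
Closure adds nothing (no advanced item has the dot before a non-terminal).

GOTO = { [D → * . b +], [D → * .] }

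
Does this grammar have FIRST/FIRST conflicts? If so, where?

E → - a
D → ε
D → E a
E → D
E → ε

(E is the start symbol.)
Yes. E → '-' a / E → D on { '-' }; E → D / E → ε on { ε }

A FIRST/FIRST conflict occurs when two productions N → α and N → β for the same non-terminal have FIRST(α) ∩ FIRST(β) ≠ ∅ (with ε ∈ FIRST of a nullable right-hand side, so two nullable alternatives also conflict).

FIRST sets of the non-terminals at (or reachable through a nullable prefix from) the front of some alternative:
  FIRST(D) = { '-', 'a', ε }
  FIRST(E) = { '-', 'a', ε }

Productions for E:
  E → - a: FIRST = { '-' }
  E → D: FIRST = { '-', 'a', ε }
  E → ε: FIRST = { ε }
Productions for D:
  D → ε: FIRST = { ε }
  D → E a: FIRST = { '-', 'a' }

Conflict for E: E → - a and E → D
  Overlap: { '-' }
Conflict for E: E → D and E → ε
  Overlap: { ε }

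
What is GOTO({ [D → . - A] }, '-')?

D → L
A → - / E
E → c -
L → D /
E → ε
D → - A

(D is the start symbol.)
{ [A → . - / E], [D → - . A] }

GOTO(I, '-') = CLOSURE({ [A → αX.β] : [A → α.Xβ] ∈ I, X = '-' })

Items with dot before '-', with the dot advanced:
  [D → . - A] → [D → - . A]
Closure of the advanced items:
  [D → - . A] has the dot before A: add [A → . - / E]

GOTO = { [A → . - / E], [D → - . A] }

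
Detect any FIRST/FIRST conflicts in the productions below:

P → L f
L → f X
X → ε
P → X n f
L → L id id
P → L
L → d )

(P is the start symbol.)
A FIRST/FIRST conflict occurs when two productions N → α and N → β for the same non-terminal have FIRST(α) ∩ FIRST(β) ≠ ∅ (with ε ∈ FIRST of a nullable right-hand side, so two nullable alternatives also conflict).

FIRST sets of the non-terminals at (or reachable through a nullable prefix from) the front of some alternative:
  FIRST(L) = { 'd', 'f' }
  FIRST(X) = { ε }

Productions for P:
  P → L f: FIRST = { 'd', 'f' }
  P → X n f: FIRST = { 'n' }
  P → L: FIRST = { 'd', 'f' }
Productions for L:
  L → f X: FIRST = { 'f' }
  L → L id id: FIRST = { 'd', 'f' }
  L → d ): FIRST = { 'd' }
X has only one production, so no FIRST/FIRST conflict is possible there.

Conflict for P: P → L f and P → L
  Overlap: { 'd', 'f' }
Conflict for L: L → f X and L → L id id
  Overlap: { 'f' }
Conflict for L: L → L id id and L → d )
  Overlap: { 'd' }

Answer: Yes. P → L f / P → L on { 'd', 'f' }; L → f X / L → L id id on { 'f' }; L → L id id / L → d ')' on { 'd' }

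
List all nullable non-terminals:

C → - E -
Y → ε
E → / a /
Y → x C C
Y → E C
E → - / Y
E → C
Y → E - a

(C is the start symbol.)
A non-terminal is nullable if it can derive ε (the empty string): either it has an ε-production, or it has a production whose right-hand side consists entirely of nullable non-terminals.

ε-productions: Y → ε
So Y is immediately nullable.
No further non-terminal can be added: every production for the remaining non-terminals contains a terminal or a non-nullable non-terminal.
Nullable = { 'Y' }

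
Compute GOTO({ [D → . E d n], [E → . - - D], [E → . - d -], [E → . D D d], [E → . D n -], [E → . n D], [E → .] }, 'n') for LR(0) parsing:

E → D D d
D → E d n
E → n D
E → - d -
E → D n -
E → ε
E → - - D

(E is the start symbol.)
GOTO(I, 'n') = CLOSURE({ [A → αX.β] : [A → α.Xβ] ∈ I, X = 'n' })

Items with dot before 'n', with the dot advanced:
  [E → . n D] → [E → n . D]
Closure of the advanced items:
  [E → n . D] has the dot before D: add [D → . E d n]
  [D → . E d n] has the dot before E: add [E → . D D d], [E → . n D], [E → . - d -], [E → . D n -], [E → .], [E → . - - D]

GOTO = { [D → . E d n], [E → . - - D], [E → . - d -], [E → . D D d], [E → . D n -], [E → . n D], [E → .], [E → n . D] }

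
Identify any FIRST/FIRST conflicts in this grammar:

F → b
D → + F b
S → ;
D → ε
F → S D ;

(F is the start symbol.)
FIRST sets of the non-terminals at (or reachable through a nullable prefix from) the front of some alternative:
  FIRST(S) = { ';' }

Productions for F:
  F → b: FIRST = { 'b' }
  F → S D ;: FIRST = { ';' }
Productions for D:
  D → + F b: FIRST = { '+' }
  D → ε: FIRST = { ε }
S has only one production, so no FIRST/FIRST conflict is possible there.

All alternatives of each non-terminal have pairwise disjoint FIRST sets.

Answer: No FIRST/FIRST conflicts.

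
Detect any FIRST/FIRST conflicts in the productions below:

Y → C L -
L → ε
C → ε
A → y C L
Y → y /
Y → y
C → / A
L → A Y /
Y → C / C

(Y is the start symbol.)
Yes. Y → C L '-' / Y → y '/' on { 'y' }; Y → C L '-' / Y → y on { 'y' }; Y → C L '-' / Y → C '/' C on { '/' }; Y → y '/' / Y → y on { 'y' }

FIRST sets of the non-terminals at (or reachable through a nullable prefix from) the front of some alternative:
  FIRST(C) = { '/', ε }
  FIRST(L) = { 'y', ε }
  FIRST(A) = { 'y' }

Productions for Y:
  Y → C L -: FIRST = { '-', '/', 'y' }
  Y → y /: FIRST = { 'y' }
  Y → y: FIRST = { 'y' }
  Y → C / C: FIRST = { '/' }
Productions for L:
  L → ε: FIRST = { ε }
  L → A Y /: FIRST = { 'y' }
Productions for C:
  C → ε: FIRST = { ε }
  C → / A: FIRST = { '/' }
A has only one production, so no FIRST/FIRST conflict is possible there.

Conflict for Y: Y → C L - and Y → y /
  Overlap: { 'y' }
Conflict for Y: Y → C L - and Y → y
  Overlap: { 'y' }
Conflict for Y: Y → C L - and Y → C / C
  Overlap: { '/' }
Conflict for Y: Y → y / and Y → y
  Overlap: { 'y' }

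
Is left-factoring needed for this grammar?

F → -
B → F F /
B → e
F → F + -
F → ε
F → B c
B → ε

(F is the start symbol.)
Left-factoring is needed when two productions for the same non-terminal
share a common prefix on the right-hand side.

Productions for F:
  F → -
  F → F + -
  F → ε
  F → B c
Productions for B:
  B → F F /
  B → e
  B → ε

No common prefixes found.

Answer: No, left-factoring is not needed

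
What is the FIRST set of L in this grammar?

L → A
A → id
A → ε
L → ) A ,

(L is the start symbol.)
{ ')', 'id', ε }

FIRST sets of the other non-terminals involved (by the same procedure, iterated to a fixed point):
  FIRST(A) = { 'id', ε }

From L → A:
  - A is a non-terminal: add FIRST(A) \ {ε} = { 'id' }
    A is nullable and nothing follows, so the whole right-hand side can vanish: ε ∈ FIRST(L)
From L → ) A ,:
  - ')' is a terminal: add ')' and stop

Collecting: FIRST(L) = { ')', 'id', ε }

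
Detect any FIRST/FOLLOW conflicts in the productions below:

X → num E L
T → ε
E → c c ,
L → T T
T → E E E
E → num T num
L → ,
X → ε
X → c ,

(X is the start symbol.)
Yes. T → E E E with FOLLOW(T) on { 'c', 'num' }

A FIRST/FOLLOW conflict occurs when a non-terminal N has a nullable alternative N → β (β ⇒* ε) and another alternative N → α with FIRST(α) ∩ FOLLOW(N) ≠ ∅: on such a lookahead the parser cannot decide between expanding α and letting N vanish via β.

Nullable non-terminals: L, T, X.
FIRST sets used below: FIRST(T) = { 'c', 'num', ε }, FIRST(E) = { 'c', 'num' }

L: nullable alternative(s) L → T T; FOLLOW(L) = { $ }
  L → T T: FIRST \ {ε} = { 'c', 'num' } — this is the only nullable alternative, skip
  L → ,: FIRST \ {ε} = { ',' } — disjoint from FOLLOW(L)

T: nullable alternative(s) T → ε; FOLLOW(T) = { $, 'c', 'num' }
  T → ε: FIRST \ {ε} = { } — this is the only nullable alternative, skip
  T → E E E: FIRST \ {ε} = { 'c', 'num' } — overlaps FOLLOW(T) on { 'c', 'num' }: CONFLICT

X: nullable alternative(s) X → ε; FOLLOW(X) = { $ }
  X → num E L: FIRST \ {ε} = { 'num' } — disjoint from FOLLOW(X)
  X → ε: FIRST \ {ε} = { } — this is the only nullable alternative, skip
  X → c ,: FIRST \ {ε} = { 'c' } — disjoint from FOLLOW(X)

E has no nullable alternative, so no FIRST/FOLLOW check is needed there.

So the grammar has 1 FIRST/FOLLOW conflict (marked CONFLICT above).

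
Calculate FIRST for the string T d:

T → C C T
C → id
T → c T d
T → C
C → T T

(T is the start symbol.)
{ 'c', 'id' }

FIRST sets of the non-terminals involved (from the grammar, by fixed-point iteration):
  FIRST(T) = { 'c', 'id' }

To compute FIRST(T d), process the symbols left to right:
Symbol T is a non-terminal. Add FIRST(T) \ {ε} = { 'c', 'id' }
T is not nullable (ε ∉ FIRST(T)), so stop here.
FIRST(T d) = { 'c', 'id' }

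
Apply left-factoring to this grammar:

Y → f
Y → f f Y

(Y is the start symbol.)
Left-factoring transforms A → αβ₁ | αβ₂ into A → αA' and A' → β₁ | β₂
(α is the longest common prefix among the alternatives). Repeat until
no nonterminal has two alternatives with a common prefix.

Round 1: Y has alternatives sharing prefix 'f'. Introduce Y': Y → f Y'
  Add: Y' → ε
  Add: Y' → f Y

No remaining common prefixes — done.

Resulting grammar:
Y → f Y'
Y' → ε
Y' → f Y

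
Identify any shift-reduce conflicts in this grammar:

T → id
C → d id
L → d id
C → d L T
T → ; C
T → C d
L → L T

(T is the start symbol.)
A shift-reduce conflict occurs when an LR(0) state has both:
  - a complete (reduce) item [A → α .] (dot at the end), and
  - a shift item [B → β . c γ] (dot before a terminal).

Augment with T' → T and build the canonical LR(0) collection (I0 = CLOSURE({[T' → . T]}), then GOTO on every symbol after a dot until no new states appear). It has 13 states:
  I0: { [C → . d L T], [C → . d id], [T → . ; C], [T → . C d], [T → . id], [T' → . T] }  — shift
  I1: { [C → . d L T], [C → . d id], [T → ; . C] }  — shift
  I2: { [T → C . d] }  — shift
  I3: { [T' → T .] }  — accept
  I4: { [C → d . L T], [C → d . id], [L → . L T], [L → . d id] }  — shift
  I5: { [T → id .] }  — reduce
  I6: { [C → . d L T], [C → . d id], [C → d L . T], [L → L . T], [T → . ; C], [T → . C d], [T → . id] }  — shift
  I7: { [L → d . id] }  — shift
  I8: { [C → d id .] }  — reduce
  I9: { [L → d id .] }  — reduce
  I10: { [C → d L T .], [L → L T .] }  — 2 reduces
  I11: { [T → C d .] }  — reduce
  I12: { [T → ; C .] }  — reduce

No state contains both a complete item and a shift item.

Answer: No shift-reduce conflicts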